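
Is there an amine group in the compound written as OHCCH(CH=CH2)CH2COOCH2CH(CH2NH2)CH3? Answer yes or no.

terminal –CHO: carbonyl C bonded to H and C → aldehyde.
pendant –CH=CH2: C=C double bond → alkene.
–C(=O)–O–C with C on the carbonyl side → ester.
pendant –CH2NH2: N on sp³ C, no adjacent C=O → amine.
The CH(CH2NH2) segment supplies the amine: pendant –CH2NH2: N on sp³ C, no adjacent C=O → amine.

yes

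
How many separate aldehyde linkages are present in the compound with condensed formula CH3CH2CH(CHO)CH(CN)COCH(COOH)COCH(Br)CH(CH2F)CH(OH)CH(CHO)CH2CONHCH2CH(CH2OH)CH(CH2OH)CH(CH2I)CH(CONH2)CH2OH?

2

pendant –CHO: carbonyl C bonded to C and H → aldehyde.
pendant –C≡N: nitrile.
–C(=O)– with carbon on both sides → ketone.
pendant –COOH: carbonyl C bonded to C and –OH → carboxylic acid.
–C(=O)– with carbon on both sides → ketone.
halogen on an sp³ carbon → alkyl halide.
pendant –CH2X: halogen on sp³ carbon → alkyl halide.
–OH on an sp³ carbon → alcohol (secondary).
pendant –CHO: carbonyl C bonded to C and H → aldehyde.
–C(=O)–N– linkage → amide (the N is not an amine).
pendant –CH2OH on an sp³ backbone C → alcohol.
pendant –CH2OH on an sp³ backbone C → alcohol.
pendant –CH2X: halogen on sp³ carbon → alkyl halide.
pendant –CONH2: carbonyl C bonded to C and N → amide.
–OH on an sp³ carbon → alcohol.
Aldehyde appears at: CH(CHO), CH(CHO) → 2.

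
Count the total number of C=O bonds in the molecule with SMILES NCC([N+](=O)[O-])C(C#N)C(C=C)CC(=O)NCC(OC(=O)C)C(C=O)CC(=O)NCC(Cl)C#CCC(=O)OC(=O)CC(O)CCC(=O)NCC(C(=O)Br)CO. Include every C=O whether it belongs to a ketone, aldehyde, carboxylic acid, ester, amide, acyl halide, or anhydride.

CH2CONHCH2: amide, 1 C=O (running total 1).
CH(OCOCH3): ester, 1 C=O (running total 2).
CH(CHO): aldehyde, 1 C=O (running total 3).
CH2CONHCH2: amide, 1 C=O (running total 4).
CH2CO-O-COCH2: anhydride, 2 C=O (running total 6).
CH2CONHCH2: amide, 1 C=O (running total 7).
CH(COBr): acyl halide, 1 C=O (running total 8).

8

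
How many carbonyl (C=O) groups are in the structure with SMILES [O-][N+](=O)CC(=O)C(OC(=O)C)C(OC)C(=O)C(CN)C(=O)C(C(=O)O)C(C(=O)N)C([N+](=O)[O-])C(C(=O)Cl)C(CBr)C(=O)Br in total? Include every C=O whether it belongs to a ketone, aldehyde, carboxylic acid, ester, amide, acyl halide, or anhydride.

CO: ketone, 1 C=O (running total 1).
CH(OCOCH3): ester, 1 C=O (running total 2).
CO: ketone, 1 C=O (running total 3).
CO: ketone, 1 C=O (running total 4).
CH(COOH): carboxylic acid, 1 C=O (running total 5).
CH(CONH2): amide, 1 C=O (running total 6).
CH(COCl): acyl halide, 1 C=O (running total 7).
COBr: acyl halide, 1 C=O (running total 8).

8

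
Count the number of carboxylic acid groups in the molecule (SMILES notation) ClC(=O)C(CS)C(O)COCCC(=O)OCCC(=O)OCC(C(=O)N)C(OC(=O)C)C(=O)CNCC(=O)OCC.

Reading the structure from left to right:
  ClCO: –C(=O)Cl: carbonyl C bonded to C and to a halogen → acyl halide (not alkyl halide).
  CH(CH2SH): pendant –CH2SH → thiol.
  CH(OH): –OH on an sp³ carbon → alcohol (secondary).
  CH2OCH2: C–O–C with sp³ carbons on both sides and no adjacent C=O → ether.
  CH2COOCH2: –C(=O)–O–C with C on the carbonyl side → ester.
  CH2COOCH2: –C(=O)–O–C with C on the carbonyl side → ester.
  CH(CONH2): pendant –CONH2: carbonyl C bonded to C and N → amide.
  CH(OCOCH3): pendant –OC(=O)CH3: an acyloxy group → ester.
  CO: –C(=O)– with carbon on both sides → ketone.
  CH2NHCH2: C–N–C with sp³ carbons and no adjacent C=O → amine (secondary).
  COOCH2CH3: –C(=O)OCH2CH3: carbonyl C bonded to C and to –OEt → ester.
No segment is a carboxylic acid: CH(OH) is alcohol, not carboxylic acid; CH2COOCH2 is ester, not carboxylic acid; CH2COOCH2 is ester, not carboxylic acid. → 0.

0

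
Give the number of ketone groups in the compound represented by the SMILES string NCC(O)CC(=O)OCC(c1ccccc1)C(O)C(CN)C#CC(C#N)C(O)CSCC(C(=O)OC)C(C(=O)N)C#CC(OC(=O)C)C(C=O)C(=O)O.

0

Working along the chain:
  H2NCH2: –NH2 on an sp³ carbon with no adjacent C=O → amine.
  CH(OH): –OH on an sp³ carbon → alcohol (secondary).
  CH2COOCH2: –C(=O)–O–C with C on the carbonyl side → ester.
  CH(C6H5): pendant –C6H5: benzene ring → arene.
  CH(OH): –OH on an sp³ carbon → alcohol (secondary).
  CH(CH2NH2): pendant –CH2NH2: N on sp³ C, no adjacent C=O → amine.
  C≡C: C≡C triple bond → alkyne.
  CH(CN): pendant –C≡N: nitrile.
  CH(OH): –OH on an sp³ carbon → alcohol (secondary).
  CH2SCH2: C–S–C linkage → sulfide (thioether).
  CH(COOCH3): pendant –COOCH3: carbonyl C bonded to C and –OCH3 → ester.
  CH(CONH2): pendant –CONH2: carbonyl C bonded to C and N → amide.
  C≡C: C≡C triple bond → alkyne.
  CH(OCOCH3): pendant –OC(=O)CH3: an acyloxy group → ester.
  CH(CHO): pendant –CHO: carbonyl C bonded to C and H → aldehyde.
  COOH: –COOH: carbonyl C bonded to –OH and C → carboxylic acid (the –OH is not a separate alcohol).
No segment is a ketone: CH2COOCH2 is ester, not ketone; CH(COOCH3) is ester, not ketone; CH(CONH2) is amide, not ketone. → 0.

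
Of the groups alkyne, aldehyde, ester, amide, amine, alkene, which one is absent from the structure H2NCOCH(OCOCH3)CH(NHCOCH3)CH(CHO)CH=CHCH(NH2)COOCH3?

alkyne

ester: present (CH(OCOCH3) — pendant –OC(=O)CH3: an acyloxy group → ester).
aldehyde: present (CH(CHO) — pendant –CHO: carbonyl C bonded to C and H → aldehyde).
amide: present (H2NCO — –C(=O)NH2: carbonyl C bonded to C and to N → amide (the N is not a separate amine)).
amine: present (CH(NH2) — –NH2 on an sp³ carbon with no adjacent C=O → amine).
alkene: present (CH=CH — C=C double bond → alkene).
alkyne: no segment matches this pattern.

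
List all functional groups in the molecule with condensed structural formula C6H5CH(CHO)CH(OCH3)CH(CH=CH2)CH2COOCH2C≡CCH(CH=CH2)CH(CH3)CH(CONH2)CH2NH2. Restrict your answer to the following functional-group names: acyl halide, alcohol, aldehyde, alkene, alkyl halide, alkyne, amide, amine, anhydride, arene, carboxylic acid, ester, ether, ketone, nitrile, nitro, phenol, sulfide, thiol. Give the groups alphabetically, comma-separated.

aldehyde, alkene, alkyne, amide, amine, arene, ester, ether

Taking each segment in turn:
  C6H5: C6H5– phenyl ring → arene.
  CH(CHO): pendant –CHO: carbonyl C bonded to C and H → aldehyde.
  CH(OCH3): pendant –OCH3: C–O–C with sp³ C, no adjacent C=O → ether.
  CH(CH=CH2): pendant –CH=CH2: C=C double bond → alkene.
  CH2COOCH2: –C(=O)–O–C with C on the carbonyl side → ester.
  C≡C: C≡C triple bond → alkyne.
  CH(CH=CH2): pendant –CH=CH2: C=C double bond → alkene.
  CH(CONH2): pendant –CONH2: carbonyl C bonded to C and N → amide.
  CH2NH2: –NH2 on an sp³ carbon with no adjacent C=O → amine.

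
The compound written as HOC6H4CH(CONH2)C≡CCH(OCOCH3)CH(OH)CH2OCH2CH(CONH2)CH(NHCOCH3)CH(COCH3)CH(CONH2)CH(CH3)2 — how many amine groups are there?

0

Reading the structure from left to right:
  HOC6H4: –OH attached directly to an aromatic ring → phenol (not alcohol); the ring itself is an arene.
  CH(CONH2): pendant –CONH2: carbonyl C bonded to C and N → amide.
  C≡C: C≡C triple bond → alkyne.
  CH(OCOCH3): pendant –OC(=O)CH3: an acyloxy group → ester.
  CH(OH): –OH on an sp³ carbon → alcohol (secondary).
  CH2OCH2: C–O–C with sp³ carbons on both sides and no adjacent C=O → ether.
  CH(CONH2): pendant –CONH2: carbonyl C bonded to C and N → amide.
  CH(NHCOCH3): pendant –NHC(=O)CH3: N bonded to a carbonyl → amide (not amine).
  CH(COCH3): pendant –COCH3: carbonyl C bonded to two carbons → ketone.
  CH(CONH2): pendant –CONH2: carbonyl C bonded to C and N → amide.
No segment is a amine: CH(CONH2) is amide, not amine; CH(CONH2) is amide, not amine; CH(NHCOCH3) is amide, not amine. → 0.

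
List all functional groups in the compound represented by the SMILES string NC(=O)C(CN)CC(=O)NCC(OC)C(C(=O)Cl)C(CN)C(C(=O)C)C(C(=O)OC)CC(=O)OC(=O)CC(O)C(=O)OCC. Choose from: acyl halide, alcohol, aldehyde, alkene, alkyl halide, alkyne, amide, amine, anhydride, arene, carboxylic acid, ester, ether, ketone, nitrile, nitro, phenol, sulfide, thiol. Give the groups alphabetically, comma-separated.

acyl halide, alcohol, amide, amine, anhydride, ester, ether, ketone

Taking each segment in turn:
  H2NCO: –C(=O)NH2: carbonyl C bonded to C and to N → amide (the N is not a separate amine).
  CH(CH2NH2): pendant –CH2NH2: N on sp³ C, no adjacent C=O → amine.
  CH2CONHCH2: –C(=O)–N– linkage → amide (the N is not an amine).
  CH(OCH3): pendant –OCH3: C–O–C with sp³ C, no adjacent C=O → ether.
  CH(COCl): pendant –C(=O)X: carbonyl C bonded to C and halogen → acyl halide.
  CH(CH2NH2): pendant –CH2NH2: N on sp³ C, no adjacent C=O → amine.
  CH(COCH3): pendant –COCH3: carbonyl C bonded to two carbons → ketone.
  CH(COOCH3): pendant –COOCH3: carbonyl C bonded to C and –OCH3 → ester.
  CH2CO-O-COCH2: two acyl groups sharing one oxygen, –C(=O)–O–C(=O)– → anhydride.
  CH(OH): –OH on an sp³ carbon → alcohol (secondary).
  COOCH2CH3: –C(=O)OCH2CH3: carbonyl C bonded to C and to –OEt → ester.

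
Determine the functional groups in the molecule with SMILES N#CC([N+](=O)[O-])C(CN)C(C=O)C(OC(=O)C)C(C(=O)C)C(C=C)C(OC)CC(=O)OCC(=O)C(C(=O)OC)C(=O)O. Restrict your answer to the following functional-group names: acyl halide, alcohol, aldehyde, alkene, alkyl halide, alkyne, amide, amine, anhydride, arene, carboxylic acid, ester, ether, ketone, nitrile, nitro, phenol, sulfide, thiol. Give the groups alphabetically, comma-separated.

aldehyde, alkene, amine, carboxylic acid, ester, ether, ketone, nitrile, nitro

N≡C–: carbon triple-bonded to nitrogen → nitrile.
–NO2 on an sp³ carbon → nitro (the N=O is not a carbonyl).
pendant –CH2NH2: N on sp³ C, no adjacent C=O → amine.
pendant –CHO: carbonyl C bonded to C and H → aldehyde.
pendant –OC(=O)CH3: an acyloxy group → ester.
pendant –COCH3: carbonyl C bonded to two carbons → ketone.
pendant –CH=CH2: C=C double bond → alkene.
pendant –OCH3: C–O–C with sp³ C, no adjacent C=O → ether.
–C(=O)–O–C with C on the carbonyl side → ester.
–C(=O)– with carbon on both sides → ketone.
pendant –COOCH3: carbonyl C bonded to C and –OCH3 → ester.
–COOH: carbonyl C bonded to –OH and C → carboxylic acid (the –OH is not a separate alcohol).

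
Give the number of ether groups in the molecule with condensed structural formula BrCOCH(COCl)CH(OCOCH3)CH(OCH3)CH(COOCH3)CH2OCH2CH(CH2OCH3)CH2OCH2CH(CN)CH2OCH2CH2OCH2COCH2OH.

6

Working along the chain:
  BrCO: –C(=O)Br: carbonyl C bonded to C and to a halogen → acyl halide (not alkyl halide).
  CH(COCl): pendant –C(=O)X: carbonyl C bonded to C and halogen → acyl halide.
  CH(OCOCH3): pendant –OC(=O)CH3: an acyloxy group → ester.
  CH(OCH3): pendant –OCH3: C–O–C with sp³ C, no adjacent C=O → ether.
  CH(COOCH3): pendant –COOCH3: carbonyl C bonded to C and –OCH3 → ester.
  CH2OCH2: C–O–C with sp³ carbons on both sides and no adjacent C=O → ether.
  CH(CH2OCH3): pendant –CH2OCH3: C–O–C linkage → ether.
  CH2OCH2: C–O–C with sp³ carbons on both sides and no adjacent C=O → ether.
  CH(CN): pendant –C≡N: nitrile.
  CH2OCH2: C–O–C with sp³ carbons on both sides and no adjacent C=O → ether.
  CH2OCH2: C–O–C with sp³ carbons on both sides and no adjacent C=O → ether.
  CO: –C(=O)– with carbon on both sides → ketone.
  CH2OH: –OH on an sp³ carbon → alcohol.
Ether appears at: CH(OCH3), CH2OCH2, CH(CH2OCH3), CH2OCH2, CH2OCH2, CH2OCH2 → 6.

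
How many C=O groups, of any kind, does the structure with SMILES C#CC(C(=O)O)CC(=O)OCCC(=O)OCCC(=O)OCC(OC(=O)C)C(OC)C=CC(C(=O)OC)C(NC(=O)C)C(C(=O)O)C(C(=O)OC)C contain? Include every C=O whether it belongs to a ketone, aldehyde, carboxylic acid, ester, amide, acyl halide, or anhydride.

9

CH(COOH): carboxylic acid, 1 C=O (running total 1).
CH2COOCH2: ester, 1 C=O (running total 2).
CH2COOCH2: ester, 1 C=O (running total 3).
CH2COOCH2: ester, 1 C=O (running total 4).
CH(OCOCH3): ester, 1 C=O (running total 5).
CH(COOCH3): ester, 1 C=O (running total 6).
CH(NHCOCH3): amide, 1 C=O (running total 7).
CH(COOH): carboxylic acid, 1 C=O (running total 8).
CH(COOCH3): ester, 1 C=O (running total 9).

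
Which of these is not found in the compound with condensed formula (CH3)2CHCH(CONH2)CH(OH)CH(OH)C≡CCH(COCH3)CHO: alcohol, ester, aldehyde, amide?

ester

alcohol: present (CH(OH) — –OH on an sp³ carbon → alcohol (secondary)).
amide: present (CH(CONH2) — pendant –CONH2: carbonyl C bonded to C and N → amide).
aldehyde: present (CHO — terminal –CHO: carbonyl C bonded to H and C → aldehyde).
ester: no segment matches this pattern.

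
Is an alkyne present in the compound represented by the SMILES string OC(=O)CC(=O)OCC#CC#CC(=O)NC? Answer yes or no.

Taking each segment in turn:
  HOOC: –COOH: carbonyl C bonded to –OH and C → carboxylic acid (the –OH is not a separate alcohol).
  CH2COOCH2: –C(=O)–O–C with C on the carbonyl side → ester.
  C≡C: C≡C triple bond → alkyne.
  C≡C: C≡C triple bond → alkyne.
  CONHCH3: –C(=O)NHCH3: carbonyl C bonded to C and to N → amide (the N is not an amine).
The C≡C segment supplies the alkyne: C≡C triple bond → alkyne.

yes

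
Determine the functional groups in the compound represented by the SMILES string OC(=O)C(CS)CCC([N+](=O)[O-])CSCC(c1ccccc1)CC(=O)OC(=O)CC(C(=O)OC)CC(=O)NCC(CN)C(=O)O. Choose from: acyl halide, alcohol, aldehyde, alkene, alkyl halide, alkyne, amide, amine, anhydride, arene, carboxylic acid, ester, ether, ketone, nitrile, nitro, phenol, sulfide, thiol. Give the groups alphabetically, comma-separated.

amide, amine, anhydride, arene, carboxylic acid, ester, nitro, sulfide, thiol

Reading the structure from left to right:
  HOOC: –COOH: carbonyl C bonded to –OH and C → carboxylic acid (the –OH is not a separate alcohol).
  CH(CH2SH): pendant –CH2SH → thiol.
  CH(NO2): –NO2 on an sp³ carbon → nitro (the N=O is not a carbonyl).
  CH2SCH2: C–S–C linkage → sulfide (thioether).
  CH(C6H5): pendant –C6H5: benzene ring → arene.
  CH2CO-O-COCH2: two acyl groups sharing one oxygen, –C(=O)–O–C(=O)– → anhydride.
  CH(COOCH3): pendant –COOCH3: carbonyl C bonded to C and –OCH3 → ester.
  CH2CONHCH2: –C(=O)–N– linkage → amide (the N is not an amine).
  CH(CH2NH2): pendant –CH2NH2: N on sp³ C, no adjacent C=O → amine.
  COOH: –COOH: carbonyl C bonded to –OH and C → carboxylic acid (the –OH is not a separate alcohol).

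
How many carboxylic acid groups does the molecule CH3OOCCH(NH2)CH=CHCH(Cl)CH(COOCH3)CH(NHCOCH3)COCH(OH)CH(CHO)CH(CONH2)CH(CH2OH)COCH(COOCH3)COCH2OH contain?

Working along the chain:
  CH3OOC: CH3O–C(=O)–: carbonyl C bonded to C and to –OCH3 → ester (not ketone + ether).
  CH(NH2): –NH2 on an sp³ carbon with no adjacent C=O → amine.
  CH=CH: C=C double bond → alkene.
  CH(Cl): halogen on an sp³ carbon → alkyl halide.
  CH(COOCH3): pendant –COOCH3: carbonyl C bonded to C and –OCH3 → ester.
  CH(NHCOCH3): pendant –NHC(=O)CH3: N bonded to a carbonyl → amide (not amine).
  CO: –C(=O)– with carbon on both sides → ketone.
  CH(OH): –OH on an sp³ carbon → alcohol (secondary).
  CH(CHO): pendant –CHO: carbonyl C bonded to C and H → aldehyde.
  CH(CONH2): pendant –CONH2: carbonyl C bonded to C and N → amide.
  CH(CH2OH): pendant –CH2OH on an sp³ backbone C → alcohol.
  CO: –C(=O)– with carbon on both sides → ketone.
  CH(COOCH3): pendant –COOCH3: carbonyl C bonded to C and –OCH3 → ester.
  CO: –C(=O)– with carbon on both sides → ketone.
  CH2OH: –OH on an sp³ carbon → alcohol.
No segment is a carboxylic acid: CH3OOC is ester, not carboxylic acid; CH(COOCH3) is ester, not carboxylic acid; CH(NHCOCH3) is amide, not carboxylic acid. → 0.

0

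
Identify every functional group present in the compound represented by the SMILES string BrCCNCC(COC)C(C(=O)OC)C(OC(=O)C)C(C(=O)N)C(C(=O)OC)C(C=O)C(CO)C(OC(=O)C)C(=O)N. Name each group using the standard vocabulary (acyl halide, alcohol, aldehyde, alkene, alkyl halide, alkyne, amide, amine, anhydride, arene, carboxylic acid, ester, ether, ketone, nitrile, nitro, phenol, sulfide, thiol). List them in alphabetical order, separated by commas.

alcohol, aldehyde, alkyl halide, amide, amine, ester, ether

Reading the structure from left to right:
  BrCH2: halogen on an sp³ carbon → alkyl halide.
  CH2NHCH2: C–N–C with sp³ carbons and no adjacent C=O → amine (secondary).
  CH(CH2OCH3): pendant –CH2OCH3: C–O–C linkage → ether.
  CH(COOCH3): pendant –COOCH3: carbonyl C bonded to C and –OCH3 → ester.
  CH(OCOCH3): pendant –OC(=O)CH3: an acyloxy group → ester.
  CH(CONH2): pendant –CONH2: carbonyl C bonded to C and N → amide.
  CH(COOCH3): pendant –COOCH3: carbonyl C bonded to C and –OCH3 → ester.
  CH(CHO): pendant –CHO: carbonyl C bonded to C and H → aldehyde.
  CH(CH2OH): pendant –CH2OH on an sp³ backbone C → alcohol.
  CH(OCOCH3): pendant –OC(=O)CH3: an acyloxy group → ester.
  CONH2: –C(=O)NH2: carbonyl C bonded to C and to N → amide (the N is not a separate amine).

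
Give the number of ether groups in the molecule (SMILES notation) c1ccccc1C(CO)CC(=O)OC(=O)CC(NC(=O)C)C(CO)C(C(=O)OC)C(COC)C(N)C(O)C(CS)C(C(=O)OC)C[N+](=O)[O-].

C6H5– phenyl ring → arene.
pendant –CH2OH on an sp³ backbone C → alcohol.
two acyl groups sharing one oxygen, –C(=O)–O–C(=O)– → anhydride.
pendant –NHC(=O)CH3: N bonded to a carbonyl → amide (not amine).
pendant –CH2OH on an sp³ backbone C → alcohol.
pendant –COOCH3: carbonyl C bonded to C and –OCH3 → ester.
pendant –CH2OCH3: C–O–C linkage → ether.
–NH2 on an sp³ carbon with no adjacent C=O → amine.
–OH on an sp³ carbon → alcohol (secondary).
pendant –CH2SH → thiol.
pendant –COOCH3: carbonyl C bonded to C and –OCH3 → ester.
–NO2 on carbon → nitro group.
Ether appears at: CH(CH2OCH3) → 1.

1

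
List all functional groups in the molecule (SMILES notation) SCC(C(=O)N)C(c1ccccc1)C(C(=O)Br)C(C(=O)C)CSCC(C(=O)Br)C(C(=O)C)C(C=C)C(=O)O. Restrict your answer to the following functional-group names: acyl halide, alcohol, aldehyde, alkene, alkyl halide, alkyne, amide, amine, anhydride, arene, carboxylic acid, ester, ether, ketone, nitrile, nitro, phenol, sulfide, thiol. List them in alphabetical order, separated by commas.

acyl halide, alkene, amide, arene, carboxylic acid, ketone, sulfide, thiol

–SH on an sp³ carbon → thiol.
pendant –CONH2: carbonyl C bonded to C and N → amide.
pendant –C6H5: benzene ring → arene.
pendant –C(=O)X: carbonyl C bonded to C and halogen → acyl halide.
pendant –COCH3: carbonyl C bonded to two carbons → ketone.
C–S–C linkage → sulfide (thioether).
pendant –C(=O)X: carbonyl C bonded to C and halogen → acyl halide.
pendant –COCH3: carbonyl C bonded to two carbons → ketone.
pendant –CH=CH2: C=C double bond → alkene.
–COOH: carbonyl C bonded to –OH and C → carboxylic acid (the –OH is not a separate alcohol).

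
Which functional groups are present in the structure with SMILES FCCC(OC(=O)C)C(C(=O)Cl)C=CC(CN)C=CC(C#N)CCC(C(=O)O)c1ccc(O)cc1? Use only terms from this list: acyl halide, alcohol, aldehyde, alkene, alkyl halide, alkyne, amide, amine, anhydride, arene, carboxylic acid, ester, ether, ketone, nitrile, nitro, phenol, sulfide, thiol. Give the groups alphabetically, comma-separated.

acyl halide, alkene, alkyl halide, amine, arene, carboxylic acid, ester, nitrile, phenol

halogen on an sp³ carbon → alkyl halide.
pendant –OC(=O)CH3: an acyloxy group → ester.
pendant –C(=O)X: carbonyl C bonded to C and halogen → acyl halide.
C=C double bond → alkene.
pendant –CH2NH2: N on sp³ C, no adjacent C=O → amine.
C=C double bond → alkene.
pendant –C≡N: nitrile.
pendant –COOH: carbonyl C bonded to C and –OH → carboxylic acid.
–OH attached directly to an aromatic ring → phenol (not alcohol); the ring itself is an arene.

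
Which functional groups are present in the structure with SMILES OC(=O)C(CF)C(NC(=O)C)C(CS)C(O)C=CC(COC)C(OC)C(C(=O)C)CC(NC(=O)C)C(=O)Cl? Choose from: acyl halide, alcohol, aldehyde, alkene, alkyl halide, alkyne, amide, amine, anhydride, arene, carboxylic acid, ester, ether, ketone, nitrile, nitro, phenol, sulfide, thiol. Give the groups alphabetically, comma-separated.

acyl halide, alcohol, alkene, alkyl halide, amide, carboxylic acid, ether, ketone, thiol

Working along the chain:
  HOOC: –COOH: carbonyl C bonded to –OH and C → carboxylic acid (the –OH is not a separate alcohol).
  CH(CH2F): pendant –CH2X: halogen on sp³ carbon → alkyl halide.
  CH(NHCOCH3): pendant –NHC(=O)CH3: N bonded to a carbonyl → amide (not amine).
  CH(CH2SH): pendant –CH2SH → thiol.
  CH(OH): –OH on an sp³ carbon → alcohol (secondary).
  CH=CH: C=C double bond → alkene.
  CH(CH2OCH3): pendant –CH2OCH3: C–O–C linkage → ether.
  CH(OCH3): pendant –OCH3: C–O–C with sp³ C, no adjacent C=O → ether.
  CH(COCH3): pendant –COCH3: carbonyl C bonded to two carbons → ketone.
  CH(NHCOCH3): pendant –NHC(=O)CH3: N bonded to a carbonyl → amide (not amine).
  COCl: –C(=O)Cl: carbonyl C bonded to C and to a halogen → acyl halide (not alkyl halide).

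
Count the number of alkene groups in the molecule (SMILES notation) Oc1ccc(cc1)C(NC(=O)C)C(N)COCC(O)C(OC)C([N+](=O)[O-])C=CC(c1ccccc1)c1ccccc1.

–OH attached directly to an aromatic ring → phenol (not alcohol); the ring itself is an arene.
pendant –NHC(=O)CH3: N bonded to a carbonyl → amide (not amine).
–NH2 on an sp³ carbon with no adjacent C=O → amine.
C–O–C with sp³ carbons on both sides and no adjacent C=O → ether.
–OH on an sp³ carbon → alcohol (secondary).
pendant –OCH3: C–O–C with sp³ C, no adjacent C=O → ether.
–NO2 on an sp³ carbon → nitro (the N=O is not a carbonyl).
C=C double bond → alkene.
pendant –C6H5: benzene ring → arene.
–C6H5 phenyl ring → arene.
Alkene appears at: CH=CH → 1.

1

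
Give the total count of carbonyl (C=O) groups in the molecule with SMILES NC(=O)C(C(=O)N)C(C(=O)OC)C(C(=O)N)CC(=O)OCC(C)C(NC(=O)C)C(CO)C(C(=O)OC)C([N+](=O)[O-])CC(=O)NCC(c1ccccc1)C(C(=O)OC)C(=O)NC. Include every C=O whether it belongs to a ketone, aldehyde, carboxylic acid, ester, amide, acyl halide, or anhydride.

10

H2NCO: amide, 1 C=O (running total 1).
CH(CONH2): amide, 1 C=O (running total 2).
CH(COOCH3): ester, 1 C=O (running total 3).
CH(CONH2): amide, 1 C=O (running total 4).
CH2COOCH2: ester, 1 C=O (running total 5).
CH(NHCOCH3): amide, 1 C=O (running total 6).
CH(COOCH3): ester, 1 C=O (running total 7).
CH2CONHCH2: amide, 1 C=O (running total 8).
CH(COOCH3): ester, 1 C=O (running total 9).
CONHCH3: amide, 1 C=O (running total 10).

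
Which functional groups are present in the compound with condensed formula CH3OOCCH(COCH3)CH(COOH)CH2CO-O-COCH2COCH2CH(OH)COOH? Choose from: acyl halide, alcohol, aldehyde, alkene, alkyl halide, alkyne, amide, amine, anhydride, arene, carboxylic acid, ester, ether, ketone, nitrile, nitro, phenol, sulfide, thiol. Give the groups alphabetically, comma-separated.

Reading the structure from left to right:
  CH3OOC: CH3O–C(=O)–: carbonyl C bonded to C and to –OCH3 → ester (not ketone + ether).
  CH(COCH3): pendant –COCH3: carbonyl C bonded to two carbons → ketone.
  CH(COOH): pendant –COOH: carbonyl C bonded to C and –OH → carboxylic acid.
  CH2CO-O-COCH2: two acyl groups sharing one oxygen, –C(=O)–O–C(=O)– → anhydride.
  CO: –C(=O)– with carbon on both sides → ketone.
  CH(OH): –OH on an sp³ carbon → alcohol (secondary).
  COOH: –COOH: carbonyl C bonded to –OH and C → carboxylic acid (the –OH is not a separate alcohol).

alcohol, anhydride, carboxylic acid, ester, ketone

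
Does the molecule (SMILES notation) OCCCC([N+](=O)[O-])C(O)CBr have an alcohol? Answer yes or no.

yes

HO– on an sp³ carbon → alcohol.
–NO2 on an sp³ carbon → nitro (the N=O is not a carbonyl).
–OH on an sp³ carbon → alcohol (secondary).
halogen on an sp³ carbon → alkyl halide.
The HOCH2 segment supplies the alcohol: HO– on an sp³ carbon → alcohol.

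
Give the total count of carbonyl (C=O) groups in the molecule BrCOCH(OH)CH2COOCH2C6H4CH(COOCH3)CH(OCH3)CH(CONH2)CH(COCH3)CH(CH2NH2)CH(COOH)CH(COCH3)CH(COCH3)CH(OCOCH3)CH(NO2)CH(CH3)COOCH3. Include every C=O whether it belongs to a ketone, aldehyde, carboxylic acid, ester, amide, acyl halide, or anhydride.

BrCO: acyl halide, 1 C=O (running total 1).
CH2COOCH2: ester, 1 C=O (running total 2).
CH(COOCH3): ester, 1 C=O (running total 3).
CH(CONH2): amide, 1 C=O (running total 4).
CH(COCH3): ketone, 1 C=O (running total 5).
CH(COOH): carboxylic acid, 1 C=O (running total 6).
CH(COCH3): ketone, 1 C=O (running total 7).
CH(COCH3): ketone, 1 C=O (running total 8).
CH(OCOCH3): ester, 1 C=O (running total 9).
COOCH3: ester, 1 C=O (running total 10).

10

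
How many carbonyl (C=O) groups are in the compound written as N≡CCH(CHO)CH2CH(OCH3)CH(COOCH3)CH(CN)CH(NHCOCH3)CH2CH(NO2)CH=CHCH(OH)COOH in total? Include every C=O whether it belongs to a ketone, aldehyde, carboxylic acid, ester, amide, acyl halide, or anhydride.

4

CH(CHO): aldehyde, 1 C=O (running total 1).
CH(COOCH3): ester, 1 C=O (running total 2).
CH(NHCOCH3): amide, 1 C=O (running total 3).
COOH: carboxylic acid, 1 C=O (running total 4).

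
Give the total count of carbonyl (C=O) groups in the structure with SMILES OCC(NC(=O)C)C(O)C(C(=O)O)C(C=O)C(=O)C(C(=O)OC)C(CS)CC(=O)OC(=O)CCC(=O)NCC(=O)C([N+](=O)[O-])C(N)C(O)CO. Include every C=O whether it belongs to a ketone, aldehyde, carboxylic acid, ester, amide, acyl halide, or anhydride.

9

CH(NHCOCH3): amide, 1 C=O (running total 1).
CH(COOH): carboxylic acid, 1 C=O (running total 2).
CH(CHO): aldehyde, 1 C=O (running total 3).
CO: ketone, 1 C=O (running total 4).
CH(COOCH3): ester, 1 C=O (running total 5).
CH2CO-O-COCH2: anhydride, 2 C=O (running total 7).
CH2CONHCH2: amide, 1 C=O (running total 8).
CO: ketone, 1 C=O (running total 9).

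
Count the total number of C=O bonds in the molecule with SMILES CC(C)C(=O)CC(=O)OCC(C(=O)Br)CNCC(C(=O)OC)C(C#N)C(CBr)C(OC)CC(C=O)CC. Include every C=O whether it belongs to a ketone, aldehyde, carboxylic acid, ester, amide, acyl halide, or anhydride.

CO: ketone, 1 C=O (running total 1).
CH2COOCH2: ester, 1 C=O (running total 2).
CH(COBr): acyl halide, 1 C=O (running total 3).
CH(COOCH3): ester, 1 C=O (running total 4).
CH(CHO): aldehyde, 1 C=O (running total 5).

5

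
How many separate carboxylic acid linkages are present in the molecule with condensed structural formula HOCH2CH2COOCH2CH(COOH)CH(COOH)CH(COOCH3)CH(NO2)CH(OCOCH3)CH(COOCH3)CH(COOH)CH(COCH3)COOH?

HO– on an sp³ carbon → alcohol.
–C(=O)–O–C with C on the carbonyl side → ester.
pendant –COOH: carbonyl C bonded to C and –OH → carboxylic acid.
pendant –COOH: carbonyl C bonded to C and –OH → carboxylic acid.
pendant –COOCH3: carbonyl C bonded to C and –OCH3 → ester.
–NO2 on an sp³ carbon → nitro (the N=O is not a carbonyl).
pendant –OC(=O)CH3: an acyloxy group → ester.
pendant –COOCH3: carbonyl C bonded to C and –OCH3 → ester.
pendant –COOH: carbonyl C bonded to C and –OH → carboxylic acid.
pendant –COCH3: carbonyl C bonded to two carbons → ketone.
–COOH: carbonyl C bonded to –OH and C → carboxylic acid (the –OH is not a separate alcohol).
Carboxylic acid appears at: CH(COOH), CH(COOH), CH(COOH), COOH → 4.

4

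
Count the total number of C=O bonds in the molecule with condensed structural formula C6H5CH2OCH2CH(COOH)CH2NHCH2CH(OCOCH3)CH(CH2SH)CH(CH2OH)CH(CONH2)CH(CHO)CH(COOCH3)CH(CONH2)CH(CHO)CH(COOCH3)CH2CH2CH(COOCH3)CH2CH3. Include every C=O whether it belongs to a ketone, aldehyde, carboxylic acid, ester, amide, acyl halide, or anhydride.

9

CH(COOH): carboxylic acid, 1 C=O (running total 1).
CH(OCOCH3): ester, 1 C=O (running total 2).
CH(CONH2): amide, 1 C=O (running total 3).
CH(CHO): aldehyde, 1 C=O (running total 4).
CH(COOCH3): ester, 1 C=O (running total 5).
CH(CONH2): amide, 1 C=O (running total 6).
CH(CHO): aldehyde, 1 C=O (running total 7).
CH(COOCH3): ester, 1 C=O (running total 8).
CH(COOCH3): ester, 1 C=O (running total 9).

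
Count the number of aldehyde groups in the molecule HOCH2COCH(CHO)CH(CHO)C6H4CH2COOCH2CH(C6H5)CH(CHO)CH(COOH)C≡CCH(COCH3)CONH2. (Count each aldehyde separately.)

3

Taking each segment in turn:
  HOCH2: HO– on an sp³ carbon → alcohol.
  CO: –C(=O)– with carbon on both sides → ketone.
  CH(CHO): pendant –CHO: carbonyl C bonded to C and H → aldehyde.
  CH(CHO): pendant –CHO: carbonyl C bonded to C and H → aldehyde.
  C6H4: para-disubstituted benzene ring → arene.
  CH2COOCH2: –C(=O)–O–C with C on the carbonyl side → ester.
  CH(C6H5): pendant –C6H5: benzene ring → arene.
  CH(CHO): pendant –CHO: carbonyl C bonded to C and H → aldehyde.
  CH(COOH): pendant –COOH: carbonyl C bonded to C and –OH → carboxylic acid.
  C≡C: C≡C triple bond → alkyne.
  CH(COCH3): pendant –COCH3: carbonyl C bonded to two carbons → ketone.
  CONH2: –C(=O)NH2: carbonyl C bonded to C and to N → amide (the N is not a separate amine).
Aldehyde appears at: CH(CHO), CH(CHO), CH(CHO) → 3.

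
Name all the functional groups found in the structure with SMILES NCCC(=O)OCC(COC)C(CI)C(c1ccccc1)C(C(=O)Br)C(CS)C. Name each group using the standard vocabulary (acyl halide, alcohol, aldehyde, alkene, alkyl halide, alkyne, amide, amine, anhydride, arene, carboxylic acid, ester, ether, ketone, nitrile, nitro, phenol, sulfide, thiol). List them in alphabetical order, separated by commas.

–NH2 on an sp³ carbon with no adjacent C=O → amine.
–C(=O)–O–C with C on the carbonyl side → ester.
pendant –CH2OCH3: C–O–C linkage → ether.
pendant –CH2X: halogen on sp³ carbon → alkyl halide.
pendant –C6H5: benzene ring → arene.
pendant –C(=O)X: carbonyl C bonded to C and halogen → acyl halide.
pendant –CH2SH → thiol.

acyl halide, alkyl halide, amine, arene, ester, ether, thiol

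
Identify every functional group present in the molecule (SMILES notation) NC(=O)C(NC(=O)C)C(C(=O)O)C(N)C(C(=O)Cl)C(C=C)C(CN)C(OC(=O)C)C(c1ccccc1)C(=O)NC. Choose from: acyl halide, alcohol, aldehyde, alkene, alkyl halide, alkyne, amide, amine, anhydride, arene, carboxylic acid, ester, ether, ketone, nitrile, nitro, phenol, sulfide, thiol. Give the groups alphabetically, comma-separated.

Working along the chain:
  H2NCO: –C(=O)NH2: carbonyl C bonded to C and to N → amide (the N is not a separate amine).
  CH(NHCOCH3): pendant –NHC(=O)CH3: N bonded to a carbonyl → amide (not amine).
  CH(COOH): pendant –COOH: carbonyl C bonded to C and –OH → carboxylic acid.
  CH(NH2): –NH2 on an sp³ carbon with no adjacent C=O → amine.
  CH(COCl): pendant –C(=O)X: carbonyl C bonded to C and halogen → acyl halide.
  CH(CH=CH2): pendant –CH=CH2: C=C double bond → alkene.
  CH(CH2NH2): pendant –CH2NH2: N on sp³ C, no adjacent C=O → amine.
  CH(OCOCH3): pendant –OC(=O)CH3: an acyloxy group → ester.
  CH(C6H5): pendant –C6H5: benzene ring → arene.
  CONHCH3: –C(=O)NHCH3: carbonyl C bonded to C and to N → amide (the N is not an amine).

acyl halide, alkene, amide, amine, arene, carboxylic acid, ester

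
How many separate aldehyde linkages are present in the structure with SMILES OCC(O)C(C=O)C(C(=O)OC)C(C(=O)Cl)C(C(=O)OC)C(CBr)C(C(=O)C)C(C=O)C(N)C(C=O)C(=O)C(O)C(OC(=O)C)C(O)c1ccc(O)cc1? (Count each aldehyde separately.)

3

Reading the structure from left to right:
  HOCH2: HO– on an sp³ carbon → alcohol.
  CH(OH): –OH on an sp³ carbon → alcohol (secondary).
  CH(CHO): pendant –CHO: carbonyl C bonded to C and H → aldehyde.
  CH(COOCH3): pendant –COOCH3: carbonyl C bonded to C and –OCH3 → ester.
  CH(COCl): pendant –C(=O)X: carbonyl C bonded to C and halogen → acyl halide.
  CH(COOCH3): pendant –COOCH3: carbonyl C bonded to C and –OCH3 → ester.
  CH(CH2Br): pendant –CH2X: halogen on sp³ carbon → alkyl halide.
  CH(COCH3): pendant –COCH3: carbonyl C bonded to two carbons → ketone.
  CH(CHO): pendant –CHO: carbonyl C bonded to C and H → aldehyde.
  CH(NH2): –NH2 on an sp³ carbon with no adjacent C=O → amine.
  CH(CHO): pendant –CHO: carbonyl C bonded to C and H → aldehyde.
  CO: –C(=O)– with carbon on both sides → ketone.
  CH(OH): –OH on an sp³ carbon → alcohol (secondary).
  CH(OCOCH3): pendant –OC(=O)CH3: an acyloxy group → ester.
  CH(OH): –OH on an sp³ carbon → alcohol (secondary).
  C6H4OH: –OH attached directly to an aromatic ring → phenol (not alcohol); the ring itself is an arene.
Aldehyde appears at: CH(CHO), CH(CHO), CH(CHO) → 3.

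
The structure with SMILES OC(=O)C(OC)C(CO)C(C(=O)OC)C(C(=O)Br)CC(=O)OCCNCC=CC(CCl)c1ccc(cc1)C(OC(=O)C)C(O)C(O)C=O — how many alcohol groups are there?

3

Reading the structure from left to right:
  HOOC: –COOH: carbonyl C bonded to –OH and C → carboxylic acid (the –OH is not a separate alcohol).
  CH(OCH3): pendant –OCH3: C–O–C with sp³ C, no adjacent C=O → ether.
  CH(CH2OH): pendant –CH2OH on an sp³ backbone C → alcohol.
  CH(COOCH3): pendant –COOCH3: carbonyl C bonded to C and –OCH3 → ester.
  CH(COBr): pendant –C(=O)X: carbonyl C bonded to C and halogen → acyl halide.
  CH2COOCH2: –C(=O)–O–C with C on the carbonyl side → ester.
  CH2NHCH2: C–N–C with sp³ carbons and no adjacent C=O → amine (secondary).
  CH=CH: C=C double bond → alkene.
  CH(CH2Cl): pendant –CH2X: halogen on sp³ carbon → alkyl halide.
  C6H4: para-disubstituted benzene ring → arene.
  CH(OCOCH3): pendant –OC(=O)CH3: an acyloxy group → ester.
  CH(OH): –OH on an sp³ carbon → alcohol (secondary).
  CH(OH): –OH on an sp³ carbon → alcohol (secondary).
  CHO: terminal –CHO: carbonyl C bonded to H and C → aldehyde.
Alcohol appears at: CH(CH2OH), CH(OH), CH(OH) → 3.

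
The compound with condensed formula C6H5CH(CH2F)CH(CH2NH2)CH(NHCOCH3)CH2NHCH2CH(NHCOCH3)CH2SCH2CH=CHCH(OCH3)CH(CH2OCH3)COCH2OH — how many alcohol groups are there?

C6H5– phenyl ring → arene.
pendant –CH2X: halogen on sp³ carbon → alkyl halide.
pendant –CH2NH2: N on sp³ C, no adjacent C=O → amine.
pendant –NHC(=O)CH3: N bonded to a carbonyl → amide (not amine).
C–N–C with sp³ carbons and no adjacent C=O → amine (secondary).
pendant –NHC(=O)CH3: N bonded to a carbonyl → amide (not amine).
C–S–C linkage → sulfide (thioether).
C=C double bond → alkene.
pendant –OCH3: C–O–C with sp³ C, no adjacent C=O → ether.
pendant –CH2OCH3: C–O–C linkage → ether.
–C(=O)– with carbon on both sides → ketone.
–OH on an sp³ carbon → alcohol.
Alcohol appears at: CH2OH → 1.

1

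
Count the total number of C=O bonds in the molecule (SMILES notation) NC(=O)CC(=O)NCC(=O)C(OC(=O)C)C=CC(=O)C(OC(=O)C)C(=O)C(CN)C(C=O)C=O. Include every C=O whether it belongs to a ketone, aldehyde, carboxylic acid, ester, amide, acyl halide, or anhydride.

9

H2NCO: amide, 1 C=O (running total 1).
CH2CONHCH2: amide, 1 C=O (running total 2).
CO: ketone, 1 C=O (running total 3).
CH(OCOCH3): ester, 1 C=O (running total 4).
CO: ketone, 1 C=O (running total 5).
CH(OCOCH3): ester, 1 C=O (running total 6).
CO: ketone, 1 C=O (running total 7).
CH(CHO): aldehyde, 1 C=O (running total 8).
CHO: aldehyde, 1 C=O (running total 9).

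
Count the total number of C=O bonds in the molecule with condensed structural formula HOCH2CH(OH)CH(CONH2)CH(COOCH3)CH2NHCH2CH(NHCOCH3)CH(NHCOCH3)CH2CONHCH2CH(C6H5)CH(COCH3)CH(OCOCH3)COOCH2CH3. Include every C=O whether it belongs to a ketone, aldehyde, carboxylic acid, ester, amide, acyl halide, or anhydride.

CH(CONH2): amide, 1 C=O (running total 1).
CH(COOCH3): ester, 1 C=O (running total 2).
CH(NHCOCH3): amide, 1 C=O (running total 3).
CH(NHCOCH3): amide, 1 C=O (running total 4).
CH2CONHCH2: amide, 1 C=O (running total 5).
CH(COCH3): ketone, 1 C=O (running total 6).
CH(OCOCH3): ester, 1 C=O (running total 7).
COOCH2CH3: ester, 1 C=O (running total 8).

8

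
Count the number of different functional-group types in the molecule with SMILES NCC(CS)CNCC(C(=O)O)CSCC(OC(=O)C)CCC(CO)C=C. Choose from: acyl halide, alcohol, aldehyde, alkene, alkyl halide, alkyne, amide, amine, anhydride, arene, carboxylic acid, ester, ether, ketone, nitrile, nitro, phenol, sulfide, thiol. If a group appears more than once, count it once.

Reading the structure from left to right:
  H2NCH2: –NH2 on an sp³ carbon with no adjacent C=O → amine.
  CH(CH2SH): pendant –CH2SH → thiol.
  CH2NHCH2: C–N–C with sp³ carbons and no adjacent C=O → amine (secondary).
  CH(COOH): pendant –COOH: carbonyl C bonded to C and –OH → carboxylic acid.
  CH2SCH2: C–S–C linkage → sulfide (thioether).
  CH(OCOCH3): pendant –OC(=O)CH3: an acyloxy group → ester.
  CH(CH2OH): pendant –CH2OH on an sp³ backbone C → alcohol.
  CH=CH2: C=C double bond → alkene.
Distinct types present: alcohol, alkene, amine, carboxylic acid, ester, sulfide, thiol.

7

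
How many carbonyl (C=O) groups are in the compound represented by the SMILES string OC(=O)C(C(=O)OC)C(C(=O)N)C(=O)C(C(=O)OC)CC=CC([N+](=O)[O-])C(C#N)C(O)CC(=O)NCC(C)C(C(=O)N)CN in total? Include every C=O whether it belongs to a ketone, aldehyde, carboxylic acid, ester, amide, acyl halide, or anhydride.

7

HOOC: carboxylic acid, 1 C=O (running total 1).
CH(COOCH3): ester, 1 C=O (running total 2).
CH(CONH2): amide, 1 C=O (running total 3).
CO: ketone, 1 C=O (running total 4).
CH(COOCH3): ester, 1 C=O (running total 5).
CH2CONHCH2: amide, 1 C=O (running total 6).
CH(CONH2): amide, 1 C=O (running total 7).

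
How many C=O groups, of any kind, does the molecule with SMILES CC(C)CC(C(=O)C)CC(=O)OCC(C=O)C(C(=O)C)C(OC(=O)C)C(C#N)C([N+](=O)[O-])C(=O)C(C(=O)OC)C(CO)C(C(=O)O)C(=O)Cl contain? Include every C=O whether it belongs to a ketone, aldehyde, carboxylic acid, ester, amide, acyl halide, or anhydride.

9

CH(COCH3): ketone, 1 C=O (running total 1).
CH2COOCH2: ester, 1 C=O (running total 2).
CH(CHO): aldehyde, 1 C=O (running total 3).
CH(COCH3): ketone, 1 C=O (running total 4).
CH(OCOCH3): ester, 1 C=O (running total 5).
CO: ketone, 1 C=O (running total 6).
CH(COOCH3): ester, 1 C=O (running total 7).
CH(COOH): carboxylic acid, 1 C=O (running total 8).
COCl: acyl halide, 1 C=O (running total 9).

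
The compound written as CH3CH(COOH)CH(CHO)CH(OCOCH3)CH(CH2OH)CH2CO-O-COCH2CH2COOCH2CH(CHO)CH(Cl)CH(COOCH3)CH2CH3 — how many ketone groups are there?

0

pendant –COOH: carbonyl C bonded to C and –OH → carboxylic acid.
pendant –CHO: carbonyl C bonded to C and H → aldehyde.
pendant –OC(=O)CH3: an acyloxy group → ester.
pendant –CH2OH on an sp³ backbone C → alcohol.
two acyl groups sharing one oxygen, –C(=O)–O–C(=O)– → anhydride.
–C(=O)–O–C with C on the carbonyl side → ester.
pendant –CHO: carbonyl C bonded to C and H → aldehyde.
halogen on an sp³ carbon → alkyl halide.
pendant –COOCH3: carbonyl C bonded to C and –OCH3 → ester.
No segment is a ketone: CH(COOH) is carboxylic acid, not ketone; CH(CHO) is aldehyde, not ketone; CH(OCOCH3) is ester, not ketone. → 0.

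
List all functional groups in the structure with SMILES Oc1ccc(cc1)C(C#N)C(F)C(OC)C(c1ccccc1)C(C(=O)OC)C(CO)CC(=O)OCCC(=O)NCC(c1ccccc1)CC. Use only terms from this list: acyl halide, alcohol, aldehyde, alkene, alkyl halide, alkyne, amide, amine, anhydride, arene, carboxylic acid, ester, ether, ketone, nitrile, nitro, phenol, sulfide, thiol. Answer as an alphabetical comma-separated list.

–OH attached directly to an aromatic ring → phenol (not alcohol); the ring itself is an arene.
pendant –C≡N: nitrile.
halogen on an sp³ carbon → alkyl halide.
pendant –OCH3: C–O–C with sp³ C, no adjacent C=O → ether.
pendant –C6H5: benzene ring → arene.
pendant –COOCH3: carbonyl C bonded to C and –OCH3 → ester.
pendant –CH2OH on an sp³ backbone C → alcohol.
–C(=O)–O–C with C on the carbonyl side → ester.
–C(=O)–N– linkage → amide (the N is not an amine).
pendant –C6H5: benzene ring → arene.

alcohol, alkyl halide, amide, arene, ester, ether, nitrile, phenol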